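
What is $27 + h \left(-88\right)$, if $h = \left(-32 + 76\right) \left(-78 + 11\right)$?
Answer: $259451$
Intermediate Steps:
$h = -2948$ ($h = 44 \left(-67\right) = -2948$)
$27 + h \left(-88\right) = 27 - -259424 = 27 + 259424 = 259451$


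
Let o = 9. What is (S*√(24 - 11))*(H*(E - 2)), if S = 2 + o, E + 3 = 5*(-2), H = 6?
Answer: -990*√13 ≈ -3569.5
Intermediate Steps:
E = -13 (E = -3 + 5*(-2) = -3 - 10 = -13)
S = 11 (S = 2 + 9 = 11)
(S*√(24 - 11))*(H*(E - 2)) = (11*√(24 - 11))*(6*(-13 - 2)) = (11*√13)*(6*(-15)) = (11*√13)*(-90) = -990*√13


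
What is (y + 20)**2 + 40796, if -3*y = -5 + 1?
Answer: 371260/9 ≈ 41251.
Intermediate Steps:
y = 4/3 (y = -(-5 + 1)/3 = -1/3*(-4) = 4/3 ≈ 1.3333)
(y + 20)**2 + 40796 = (4/3 + 20)**2 + 40796 = (64/3)**2 + 40796 = 4096/9 + 40796 = 371260/9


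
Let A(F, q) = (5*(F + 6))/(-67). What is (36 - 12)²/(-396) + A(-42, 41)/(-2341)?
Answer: -2511532/1725317 ≈ -1.4557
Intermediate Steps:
A(F, q) = -30/67 - 5*F/67 (A(F, q) = (5*(6 + F))*(-1/67) = (30 + 5*F)*(-1/67) = -30/67 - 5*F/67)
(36 - 12)²/(-396) + A(-42, 41)/(-2341) = (36 - 12)²/(-396) + (-30/67 - 5/67*(-42))/(-2341) = 24²*(-1/396) + (-30/67 + 210/67)*(-1/2341) = 576*(-1/396) + (180/67)*(-1/2341) = -16/11 - 180/156847 = -2511532/1725317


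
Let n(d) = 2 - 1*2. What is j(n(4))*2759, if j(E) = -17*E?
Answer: 0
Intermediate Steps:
n(d) = 0 (n(d) = 2 - 2 = 0)
j(n(4))*2759 = -17*0*2759 = 0*2759 = 0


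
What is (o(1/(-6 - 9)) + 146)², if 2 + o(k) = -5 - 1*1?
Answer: 19044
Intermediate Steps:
o(k) = -8 (o(k) = -2 + (-5 - 1*1) = -2 + (-5 - 1) = -2 - 6 = -8)
(o(1/(-6 - 9)) + 146)² = (-8 + 146)² = 138² = 19044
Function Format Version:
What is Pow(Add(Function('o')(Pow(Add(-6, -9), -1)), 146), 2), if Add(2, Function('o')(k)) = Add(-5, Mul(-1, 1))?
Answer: 19044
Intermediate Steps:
Function('o')(k) = -8 (Function('o')(k) = Add(-2, Add(-5, Mul(-1, 1))) = Add(-2, Add(-5, -1)) = Add(-2, -6) = -8)
Pow(Add(Function('o')(Pow(Add(-6, -9), -1)), 146), 2) = Pow(Add(-8, 146), 2) = Pow(138, 2) = 19044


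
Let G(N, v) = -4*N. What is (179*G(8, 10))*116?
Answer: -664448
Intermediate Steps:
(179*G(8, 10))*116 = (179*(-4*8))*116 = (179*(-32))*116 = -5728*116 = -664448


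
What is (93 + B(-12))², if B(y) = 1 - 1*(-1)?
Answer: 9025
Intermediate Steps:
B(y) = 2 (B(y) = 1 + 1 = 2)
(93 + B(-12))² = (93 + 2)² = 95² = 9025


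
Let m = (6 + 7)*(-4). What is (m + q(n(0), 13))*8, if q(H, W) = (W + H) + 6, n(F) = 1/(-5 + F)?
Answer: -1328/5 ≈ -265.60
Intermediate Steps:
m = -52 (m = 13*(-4) = -52)
q(H, W) = 6 + H + W (q(H, W) = (H + W) + 6 = 6 + H + W)
(m + q(n(0), 13))*8 = (-52 + (6 + 1/(-5 + 0) + 13))*8 = (-52 + (6 + 1/(-5) + 13))*8 = (-52 + (6 - ⅕ + 13))*8 = (-52 + 94/5)*8 = -166/5*8 = -1328/5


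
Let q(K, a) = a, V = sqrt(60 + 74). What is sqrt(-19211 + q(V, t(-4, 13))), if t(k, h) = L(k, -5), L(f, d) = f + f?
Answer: I*sqrt(19219) ≈ 138.63*I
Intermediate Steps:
V = sqrt(134) ≈ 11.576
L(f, d) = 2*f
t(k, h) = 2*k
sqrt(-19211 + q(V, t(-4, 13))) = sqrt(-19211 + 2*(-4)) = sqrt(-19211 - 8) = sqrt(-19219) = I*sqrt(19219)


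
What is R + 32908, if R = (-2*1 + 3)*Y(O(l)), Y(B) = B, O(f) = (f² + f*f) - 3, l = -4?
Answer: 32937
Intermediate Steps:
O(f) = -3 + 2*f² (O(f) = (f² + f²) - 3 = 2*f² - 3 = -3 + 2*f²)
R = 29 (R = (-2*1 + 3)*(-3 + 2*(-4)²) = (-2 + 3)*(-3 + 2*16) = 1*(-3 + 32) = 1*29 = 29)
R + 32908 = 29 + 32908 = 32937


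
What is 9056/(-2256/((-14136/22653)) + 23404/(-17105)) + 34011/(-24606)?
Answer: 55926706265457/49771505108518 ≈ 1.1237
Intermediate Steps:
9056/(-2256/((-14136/22653)) + 23404/(-17105)) + 34011/(-24606) = 9056/(-2256/((-14136*1/22653)) + 23404*(-1/17105)) + 34011*(-1/24606) = 9056/(-2256/(-4712/7551) - 23404/17105) - 3779/2734 = 9056/(-2256*(-7551/4712) - 23404/17105) - 3779/2734 = 9056/(2129382/589 - 23404/17105) - 3779/2734 = 9056/(36409294154/10074845) - 3779/2734 = 9056*(10074845/36409294154) - 3779/2734 = 45618898160/18204647077 - 3779/2734 = 55926706265457/49771505108518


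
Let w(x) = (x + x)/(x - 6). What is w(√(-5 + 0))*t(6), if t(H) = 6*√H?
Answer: 12*√30/(√5 + 6*I) ≈ 3.5846 - 9.6185*I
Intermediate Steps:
w(x) = 2*x/(-6 + x) (w(x) = (2*x)/(-6 + x) = 2*x/(-6 + x))
w(√(-5 + 0))*t(6) = (2*√(-5 + 0)/(-6 + √(-5 + 0)))*(6*√6) = (2*√(-5)/(-6 + √(-5)))*(6*√6) = (2*(I*√5)/(-6 + I*√5))*(6*√6) = (2*I*√5/(-6 + I*√5))*(6*√6) = 12*I*√30/(-6 + I*√5)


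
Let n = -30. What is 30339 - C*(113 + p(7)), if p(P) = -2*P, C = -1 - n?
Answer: 27468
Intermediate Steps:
C = 29 (C = -1 - 1*(-30) = -1 + 30 = 29)
30339 - C*(113 + p(7)) = 30339 - 29*(113 - 2*7) = 30339 - 29*(113 - 14) = 30339 - 29*99 = 30339 - 1*2871 = 30339 - 2871 = 27468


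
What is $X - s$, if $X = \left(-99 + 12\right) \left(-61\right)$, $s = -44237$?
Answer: $49544$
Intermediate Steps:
$X = 5307$ ($X = \left(-87\right) \left(-61\right) = 5307$)
$X - s = 5307 - -44237 = 5307 + 44237 = 49544$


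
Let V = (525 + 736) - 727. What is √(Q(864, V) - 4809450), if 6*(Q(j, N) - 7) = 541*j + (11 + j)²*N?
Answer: 3*√7045454 ≈ 7963.0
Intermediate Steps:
V = 534 (V = 1261 - 727 = 534)
Q(j, N) = 7 + 541*j/6 + N*(11 + j)²/6 (Q(j, N) = 7 + (541*j + (11 + j)²*N)/6 = 7 + (541*j + N*(11 + j)²)/6 = 7 + (541*j/6 + N*(11 + j)²/6) = 7 + 541*j/6 + N*(11 + j)²/6)
√(Q(864, V) - 4809450) = √((7 + (541/6)*864 + (⅙)*534*(11 + 864)²) - 4809450) = √((7 + 77904 + (⅙)*534*875²) - 4809450) = √((7 + 77904 + (⅙)*534*765625) - 4809450) = √((7 + 77904 + 68140625) - 4809450) = √(68218536 - 4809450) = √63409086 = 3*√7045454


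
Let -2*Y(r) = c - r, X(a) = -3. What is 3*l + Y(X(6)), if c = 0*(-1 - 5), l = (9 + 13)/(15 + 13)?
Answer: 6/7 ≈ 0.85714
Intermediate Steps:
l = 11/14 (l = 22/28 = 22*(1/28) = 11/14 ≈ 0.78571)
c = 0 (c = 0*(-6) = 0)
Y(r) = r/2 (Y(r) = -(0 - r)/2 = -(-1)*r/2 = r/2)
3*l + Y(X(6)) = 3*(11/14) + (½)*(-3) = 33/14 - 3/2 = 6/7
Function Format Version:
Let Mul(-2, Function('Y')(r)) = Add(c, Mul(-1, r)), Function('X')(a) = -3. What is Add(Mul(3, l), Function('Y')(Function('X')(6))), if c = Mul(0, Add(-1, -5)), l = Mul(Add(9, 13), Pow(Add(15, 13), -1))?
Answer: Rational(6, 7) ≈ 0.85714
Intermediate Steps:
l = Rational(11, 14) (l = Mul(22, Pow(28, -1)) = Mul(22, Rational(1, 28)) = Rational(11, 14) ≈ 0.78571)
c = 0 (c = Mul(0, -6) = 0)
Function('Y')(r) = Mul(Rational(1, 2), r) (Function('Y')(r) = Mul(Rational(-1, 2), Add(0, Mul(-1, r))) = Mul(Rational(-1, 2), Mul(-1, r)) = Mul(Rational(1, 2), r))
Add(Mul(3, l), Function('Y')(Function('X')(6))) = Add(Mul(3, Rational(11, 14)), Mul(Rational(1, 2), -3)) = Add(Rational(33, 14), Rational(-3, 2)) = Rational(6, 7)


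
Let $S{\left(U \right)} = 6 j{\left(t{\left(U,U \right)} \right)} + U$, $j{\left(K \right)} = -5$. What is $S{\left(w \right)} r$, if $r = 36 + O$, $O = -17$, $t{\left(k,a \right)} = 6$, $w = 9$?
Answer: $-399$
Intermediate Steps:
$r = 19$ ($r = 36 - 17 = 19$)
$S{\left(U \right)} = -30 + U$ ($S{\left(U \right)} = 6 \left(-5\right) + U = -30 + U$)
$S{\left(w \right)} r = \left(-30 + 9\right) 19 = \left(-21\right) 19 = -399$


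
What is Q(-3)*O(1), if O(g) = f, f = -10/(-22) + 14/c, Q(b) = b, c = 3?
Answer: -169/11 ≈ -15.364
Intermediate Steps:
f = 169/33 (f = -10/(-22) + 14/3 = -10*(-1/22) + 14*(⅓) = 5/11 + 14/3 = 169/33 ≈ 5.1212)
O(g) = 169/33
Q(-3)*O(1) = -3*169/33 = -169/11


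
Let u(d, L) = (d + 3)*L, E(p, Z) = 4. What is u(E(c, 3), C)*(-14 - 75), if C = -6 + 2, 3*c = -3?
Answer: 2492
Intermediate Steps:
c = -1 (c = (⅓)*(-3) = -1)
C = -4
u(d, L) = L*(3 + d) (u(d, L) = (3 + d)*L = L*(3 + d))
u(E(c, 3), C)*(-14 - 75) = (-4*(3 + 4))*(-14 - 75) = -4*7*(-89) = -28*(-89) = 2492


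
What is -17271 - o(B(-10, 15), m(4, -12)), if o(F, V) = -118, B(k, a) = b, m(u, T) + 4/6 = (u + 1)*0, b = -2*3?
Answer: -17153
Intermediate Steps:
b = -6
m(u, T) = -⅔ (m(u, T) = -⅔ + (u + 1)*0 = -⅔ + (1 + u)*0 = -⅔ + 0 = -⅔)
B(k, a) = -6
-17271 - o(B(-10, 15), m(4, -12)) = -17271 - 1*(-118) = -17271 + 118 = -17153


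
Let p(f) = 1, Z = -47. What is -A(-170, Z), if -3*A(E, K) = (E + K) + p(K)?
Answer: -72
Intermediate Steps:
A(E, K) = -1/3 - E/3 - K/3 (A(E, K) = -((E + K) + 1)/3 = -(1 + E + K)/3 = -1/3 - E/3 - K/3)
-A(-170, Z) = -(-1/3 - 1/3*(-170) - 1/3*(-47)) = -(-1/3 + 170/3 + 47/3) = -1*72 = -72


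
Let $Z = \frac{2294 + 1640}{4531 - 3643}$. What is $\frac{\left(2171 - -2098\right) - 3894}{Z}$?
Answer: $\frac{166500}{1967} \approx 84.647$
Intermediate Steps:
$Z = \frac{1967}{444}$ ($Z = \frac{3934}{888} = 3934 \cdot \frac{1}{888} = \frac{1967}{444} \approx 4.4302$)
$\frac{\left(2171 - -2098\right) - 3894}{Z} = \frac{\left(2171 - -2098\right) - 3894}{\frac{1967}{444}} = \left(\left(2171 + 2098\right) - 3894\right) \frac{444}{1967} = \left(4269 - 3894\right) \frac{444}{1967} = 375 \cdot \frac{444}{1967} = \frac{166500}{1967}$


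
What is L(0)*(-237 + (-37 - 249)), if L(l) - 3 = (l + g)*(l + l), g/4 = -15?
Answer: -1569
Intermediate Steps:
g = -60 (g = 4*(-15) = -60)
L(l) = 3 + 2*l*(-60 + l) (L(l) = 3 + (l - 60)*(l + l) = 3 + (-60 + l)*(2*l) = 3 + 2*l*(-60 + l))
L(0)*(-237 + (-37 - 249)) = (3 - 120*0 + 2*0²)*(-237 + (-37 - 249)) = (3 + 0 + 2*0)*(-237 - 286) = (3 + 0 + 0)*(-523) = 3*(-523) = -1569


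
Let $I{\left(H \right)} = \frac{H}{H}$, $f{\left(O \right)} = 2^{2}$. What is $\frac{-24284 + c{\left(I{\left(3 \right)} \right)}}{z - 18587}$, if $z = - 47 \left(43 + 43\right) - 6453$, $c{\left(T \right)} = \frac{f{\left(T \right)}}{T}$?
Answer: $\frac{12140}{14541} \approx 0.83488$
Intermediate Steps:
$f{\left(O \right)} = 4$
$I{\left(H \right)} = 1$
$c{\left(T \right)} = \frac{4}{T}$
$z = -10495$ ($z = \left(-47\right) 86 - 6453 = -4042 - 6453 = -10495$)
$\frac{-24284 + c{\left(I{\left(3 \right)} \right)}}{z - 18587} = \frac{-24284 + \frac{4}{1}}{-10495 - 18587} = \frac{-24284 + 4 \cdot 1}{-29082} = \left(-24284 + 4\right) \left(- \frac{1}{29082}\right) = \left(-24280\right) \left(- \frac{1}{29082}\right) = \frac{12140}{14541}$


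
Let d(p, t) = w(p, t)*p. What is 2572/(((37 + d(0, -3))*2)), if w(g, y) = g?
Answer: 1286/37 ≈ 34.757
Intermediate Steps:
d(p, t) = p² (d(p, t) = p*p = p²)
2572/(((37 + d(0, -3))*2)) = 2572/(((37 + 0²)*2)) = 2572/(((37 + 0)*2)) = 2572/((37*2)) = 2572/74 = 2572*(1/74) = 1286/37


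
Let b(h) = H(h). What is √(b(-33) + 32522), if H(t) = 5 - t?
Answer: 4*√2035 ≈ 180.44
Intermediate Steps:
b(h) = 5 - h
√(b(-33) + 32522) = √((5 - 1*(-33)) + 32522) = √((5 + 33) + 32522) = √(38 + 32522) = √32560 = 4*√2035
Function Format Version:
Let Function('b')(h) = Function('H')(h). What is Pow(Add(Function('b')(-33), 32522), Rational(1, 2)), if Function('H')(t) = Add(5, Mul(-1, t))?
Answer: Mul(4, Pow(2035, Rational(1, 2))) ≈ 180.44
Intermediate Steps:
Function('b')(h) = Add(5, Mul(-1, h))
Pow(Add(Function('b')(-33), 32522), Rational(1, 2)) = Pow(Add(Add(5, Mul(-1, -33)), 32522), Rational(1, 2)) = Pow(Add(Add(5, 33), 32522), Rational(1, 2)) = Pow(Add(38, 32522), Rational(1, 2)) = Pow(32560, Rational(1, 2)) = Mul(4, Pow(2035, Rational(1, 2)))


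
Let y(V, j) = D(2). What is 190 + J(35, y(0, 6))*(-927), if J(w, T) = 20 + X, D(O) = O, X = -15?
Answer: -4445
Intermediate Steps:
y(V, j) = 2
J(w, T) = 5 (J(w, T) = 20 - 15 = 5)
190 + J(35, y(0, 6))*(-927) = 190 + 5*(-927) = 190 - 4635 = -4445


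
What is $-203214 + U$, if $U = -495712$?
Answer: $-698926$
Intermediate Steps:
$-203214 + U = -203214 - 495712 = -698926$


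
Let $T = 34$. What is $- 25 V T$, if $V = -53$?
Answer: $45050$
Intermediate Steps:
$- 25 V T = \left(-25\right) \left(-53\right) 34 = 1325 \cdot 34 = 45050$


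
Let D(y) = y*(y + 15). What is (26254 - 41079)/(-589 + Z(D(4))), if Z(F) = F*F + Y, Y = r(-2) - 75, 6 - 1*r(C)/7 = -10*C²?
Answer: -14825/5434 ≈ -2.7282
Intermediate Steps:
r(C) = 42 + 70*C² (r(C) = 42 - (-70)*C² = 42 + 70*C²)
D(y) = y*(15 + y)
Y = 247 (Y = (42 + 70*(-2)²) - 75 = (42 + 70*4) - 75 = (42 + 280) - 75 = 322 - 75 = 247)
Z(F) = 247 + F² (Z(F) = F*F + 247 = F² + 247 = 247 + F²)
(26254 - 41079)/(-589 + Z(D(4))) = (26254 - 41079)/(-589 + (247 + (4*(15 + 4))²)) = -14825/(-589 + (247 + (4*19)²)) = -14825/(-589 + (247 + 76²)) = -14825/(-589 + (247 + 5776)) = -14825/(-589 + 6023) = -14825/5434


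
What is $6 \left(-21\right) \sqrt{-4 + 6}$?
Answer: $- 126 \sqrt{2} \approx -178.19$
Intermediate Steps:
$6 \left(-21\right) \sqrt{-4 + 6} = - 126 \sqrt{2}$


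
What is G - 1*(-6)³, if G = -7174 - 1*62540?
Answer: -69498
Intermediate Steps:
G = -69714 (G = -7174 - 62540 = -69714)
G - 1*(-6)³ = -69714 - 1*(-6)³ = -69714 - 1*(-216) = -69714 + 216 = -69498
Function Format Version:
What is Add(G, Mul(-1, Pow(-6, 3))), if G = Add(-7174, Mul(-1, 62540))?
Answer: -69498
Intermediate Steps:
G = -69714 (G = Add(-7174, -62540) = -69714)
Add(G, Mul(-1, Pow(-6, 3))) = Add(-69714, Mul(-1, Pow(-6, 3))) = Add(-69714, Mul(-1, -216)) = Add(-69714, 216) = -69498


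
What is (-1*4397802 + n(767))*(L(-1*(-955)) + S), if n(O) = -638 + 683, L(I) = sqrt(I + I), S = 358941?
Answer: -1578535295337 - 4397757*sqrt(1910) ≈ -1.5787e+12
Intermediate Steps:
L(I) = sqrt(2)*sqrt(I) (L(I) = sqrt(2*I) = sqrt(2)*sqrt(I))
n(O) = 45
(-1*4397802 + n(767))*(L(-1*(-955)) + S) = (-1*4397802 + 45)*(sqrt(2)*sqrt(-1*(-955)) + 358941) = (-4397802 + 45)*(sqrt(2)*sqrt(955) + 358941) = -4397757*(sqrt(1910) + 358941) = -4397757*(358941 + sqrt(1910)) = -1578535295337 - 4397757*sqrt(1910)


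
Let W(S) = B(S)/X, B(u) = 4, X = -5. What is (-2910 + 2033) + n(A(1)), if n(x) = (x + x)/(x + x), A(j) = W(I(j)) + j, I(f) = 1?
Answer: -876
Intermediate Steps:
W(S) = -⅘ (W(S) = 4/(-5) = 4*(-⅕) = -⅘)
A(j) = -⅘ + j
n(x) = 1 (n(x) = (2*x)/((2*x)) = (2*x)*(1/(2*x)) = 1)
(-2910 + 2033) + n(A(1)) = (-2910 + 2033) + 1 = -877 + 1 = -876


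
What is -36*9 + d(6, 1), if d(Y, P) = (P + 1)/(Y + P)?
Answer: -2266/7 ≈ -323.71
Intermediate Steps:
d(Y, P) = (1 + P)/(P + Y)
-36*9 + d(6, 1) = -36*9 + (1 + 1)/(1 + 6) = -324 + 2/7 = -2266/7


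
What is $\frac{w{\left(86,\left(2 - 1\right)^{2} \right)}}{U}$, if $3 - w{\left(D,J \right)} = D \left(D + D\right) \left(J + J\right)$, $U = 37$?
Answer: $- \frac{29581}{37} \approx -799.49$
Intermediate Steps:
$w{\left(D,J \right)} = 3 - 4 J D^{2}$ ($w{\left(D,J \right)} = 3 - D \left(D + D\right) \left(J + J\right) = 3 - D 2 D 2 J = 3 - D 4 D J = 3 - 4 J D^{2}$)
$\frac{w{\left(86,\left(2 - 1\right)^{2} \right)}}{U} = \frac{3 - 4 \left(2 - 1\right)^{2} \cdot 86^{2}}{37} = \left(3 - 4 \cdot 1^{2} \cdot 7396\right) \frac{1}{37} = \left(3 - 4 \cdot 7396\right) \frac{1}{37} = \left(3 - 29584\right) \frac{1}{37} = \left(-29581\right) \frac{1}{37} = - \frac{29581}{37}$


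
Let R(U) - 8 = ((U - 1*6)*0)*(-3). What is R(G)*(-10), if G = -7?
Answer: -80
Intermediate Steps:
R(U) = 8 (R(U) = 8 + ((U - 1*6)*0)*(-3) = 8 + ((U - 6)*0)*(-3) = 8 + ((-6 + U)*0)*(-3) = 8 + 0*(-3) = 8 + 0 = 8)
R(G)*(-10) = 8*(-10) = -80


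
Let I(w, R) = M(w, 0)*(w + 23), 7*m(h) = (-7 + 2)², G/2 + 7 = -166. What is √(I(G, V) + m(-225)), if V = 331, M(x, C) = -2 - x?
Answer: I*√5444313/7 ≈ 333.33*I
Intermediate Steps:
G = -346 (G = -14 + 2*(-166) = -14 - 332 = -346)
m(h) = 25/7 (m(h) = (-7 + 2)²/7 = (⅐)*(-5)² = (⅐)*25 = 25/7)
I(w, R) = (-2 - w)*(23 + w) (I(w, R) = (-2 - w)*(w + 23) = (-2 - w)*(23 + w))
√(I(G, V) + m(-225)) = √(-(2 - 346)*(23 - 346) + 25/7) = √(-1*(-344)*(-323) + 25/7) = √(-111112 + 25/7) = √(-777759/7) = I*√5444313/7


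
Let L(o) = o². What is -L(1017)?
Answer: -1034289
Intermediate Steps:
-L(1017) = -1*1017² = -1*1034289 = -1034289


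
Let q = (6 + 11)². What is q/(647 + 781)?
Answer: 17/84 ≈ 0.20238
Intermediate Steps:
q = 289 (q = 17² = 289)
q/(647 + 781) = 289/(647 + 781) = 289/1428 = (1/1428)*289 = 17/84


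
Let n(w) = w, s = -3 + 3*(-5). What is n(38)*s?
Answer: -684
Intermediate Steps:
s = -18 (s = -3 - 15 = -18)
n(38)*s = 38*(-18) = -684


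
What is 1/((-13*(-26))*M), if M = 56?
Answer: 1/18928 ≈ 5.2832e-5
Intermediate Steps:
1/((-13*(-26))*M) = 1/(-13*(-26)*56) = 1/(338*56) = 1/18928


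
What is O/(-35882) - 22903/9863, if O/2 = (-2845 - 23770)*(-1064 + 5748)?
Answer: 175593805551/25278869 ≈ 6946.3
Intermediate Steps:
O = -249329320 (O = 2*((-2845 - 23770)*(-1064 + 5748)) = 2*(-26615*4684) = 2*(-124664660) = -249329320)
O/(-35882) - 22903/9863 = -249329320/(-35882) - 22903/9863 = -249329320*(-1/35882) - 22903*1/9863 = 124664660/17941 - 22903/9863 = 175593805551/25278869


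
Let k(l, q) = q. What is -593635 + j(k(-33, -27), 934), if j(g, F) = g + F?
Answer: -592728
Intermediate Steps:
j(g, F) = F + g
-593635 + j(k(-33, -27), 934) = -593635 + (934 - 27) = -593635 + 907 = -592728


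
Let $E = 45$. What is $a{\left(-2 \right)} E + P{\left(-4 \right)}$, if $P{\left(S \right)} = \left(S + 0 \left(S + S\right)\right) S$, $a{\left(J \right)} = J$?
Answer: $-74$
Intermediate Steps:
$P{\left(S \right)} = S^{2}$ ($P{\left(S \right)} = \left(S + 0 \cdot 2 S\right) S = \left(S + 0\right) S = S S = S^{2}$)
$a{\left(-2 \right)} E + P{\left(-4 \right)} = \left(-2\right) 45 + \left(-4\right)^{2} = -90 + 16 = -74$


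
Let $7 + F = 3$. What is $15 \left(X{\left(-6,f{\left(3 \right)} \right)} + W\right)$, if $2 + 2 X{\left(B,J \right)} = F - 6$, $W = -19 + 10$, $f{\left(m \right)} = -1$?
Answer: $-225$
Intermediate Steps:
$F = -4$ ($F = -7 + 3 = -4$)
$W = -9$
$X{\left(B,J \right)} = -6$ ($X{\left(B,J \right)} = -1 + \frac{-4 - 6}{2} = -1 + \frac{1}{2} \left(-10\right) = -1 - 5 = -6$)
$15 \left(X{\left(-6,f{\left(3 \right)} \right)} + W\right) = 15 \left(-6 - 9\right) = 15 \left(-15\right) = -225$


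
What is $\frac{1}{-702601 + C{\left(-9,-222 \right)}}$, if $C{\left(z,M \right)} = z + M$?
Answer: $- \frac{1}{702832} \approx -1.4228 \cdot 10^{-6}$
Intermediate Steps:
$C{\left(z,M \right)} = M + z$
$\frac{1}{-702601 + C{\left(-9,-222 \right)}} = \frac{1}{-702601 - 231} = \frac{1}{-702832} = - \frac{1}{702832}$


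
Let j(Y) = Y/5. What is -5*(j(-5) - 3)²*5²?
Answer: -2000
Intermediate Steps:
j(Y) = Y/5 (j(Y) = Y*(⅕) = Y/5)
-5*(j(-5) - 3)²*5² = -5*((⅕)*(-5) - 3)²*5² = -5*(-1 - 3)²*25 = -5*(-4)²*25 = -5*16*25 = -80*25 = -2000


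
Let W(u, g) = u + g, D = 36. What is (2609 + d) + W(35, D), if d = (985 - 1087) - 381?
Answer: 2197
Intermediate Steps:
W(u, g) = g + u
d = -483 (d = -102 - 381 = -483)
(2609 + d) + W(35, D) = (2609 - 483) + (36 + 35) = 2126 + 71 = 2197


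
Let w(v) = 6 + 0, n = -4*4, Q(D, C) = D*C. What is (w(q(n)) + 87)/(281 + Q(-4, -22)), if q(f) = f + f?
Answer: 31/123 ≈ 0.25203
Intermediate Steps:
Q(D, C) = C*D
n = -16
q(f) = 2*f
w(v) = 6
(w(q(n)) + 87)/(281 + Q(-4, -22)) = (6 + 87)/(281 - 22*(-4)) = 93/(281 + 88) = 93/369 = 93*(1/369) = 31/123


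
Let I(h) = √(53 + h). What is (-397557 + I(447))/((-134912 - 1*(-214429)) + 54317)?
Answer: -397557/133834 + 5*√5/66917 ≈ -2.9704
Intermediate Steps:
(-397557 + I(447))/((-134912 - 1*(-214429)) + 54317) = (-397557 + √(53 + 447))/((-134912 - 1*(-214429)) + 54317) = (-397557 + √500)/((-134912 + 214429) + 54317) = (-397557 + 10*√5)/(79517 + 54317) = (-397557 + 10*√5)/133834 = (-397557 + 10*√5)*(1/133834) = -397557/133834 + 5*√5/66917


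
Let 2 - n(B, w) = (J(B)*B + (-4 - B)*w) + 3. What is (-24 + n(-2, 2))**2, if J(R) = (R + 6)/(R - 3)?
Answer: 12769/25 ≈ 510.76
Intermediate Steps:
J(R) = (6 + R)/(-3 + R)
n(B, w) = -1 - w*(-4 - B) - B*(6 + B)/(-3 + B) (n(B, w) = 2 - ((((6 + B)/(-3 + B))*B + (-4 - B)*w) + 3) = 2 - ((B*(6 + B)/(-3 + B) + w*(-4 - B)) + 3) = 2 - ((w*(-4 - B) + B*(6 + B)/(-3 + B)) + 3) = 2 - (3 + w*(-4 - B) + B*(6 + B)/(-3 + B)) = 2 + (-3 - w*(-4 - B) - B*(6 + B)/(-3 + B)) = -1 - w*(-4 - B) - B*(6 + B)/(-3 + B))
(-24 + n(-2, 2))**2 = (-24 + ((-3 - 2)*(-1 + 4*2 - 2*2) - 1*(-2)*(6 - 2))/(-3 - 2))**2 = (-24 + (-5*(-1 + 8 - 4) - 1*(-2)*4)/(-5))**2 = (-24 - (-5*3 + 8)/5)**2 = (-24 - (-15 + 8)/5)**2 = (-24 - 1/5*(-7))**2 = (-24 + 7/5)**2 = (-113/5)**2 = 12769/25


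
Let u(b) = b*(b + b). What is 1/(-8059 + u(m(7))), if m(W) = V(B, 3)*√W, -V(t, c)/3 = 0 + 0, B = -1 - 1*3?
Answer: -1/8059 ≈ -0.00012408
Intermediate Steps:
B = -4 (B = -1 - 3 = -4)
V(t, c) = 0 (V(t, c) = -3*(0 + 0) = -3*0 = 0)
m(W) = 0 (m(W) = 0*√W = 0)
u(b) = 2*b² (u(b) = b*(2*b) = 2*b²)
1/(-8059 + u(m(7))) = 1/(-8059 + 2*0²) = 1/(-8059 + 2*0) = 1/(-8059 + 0) = 1/(-8059) = -1/8059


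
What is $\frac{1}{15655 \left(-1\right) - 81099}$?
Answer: $- \frac{1}{96754} \approx -1.0335 \cdot 10^{-5}$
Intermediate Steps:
$\frac{1}{15655 \left(-1\right) - 81099} = \frac{1}{-15655 - 81099} = \frac{1}{-96754} = - \frac{1}{96754}$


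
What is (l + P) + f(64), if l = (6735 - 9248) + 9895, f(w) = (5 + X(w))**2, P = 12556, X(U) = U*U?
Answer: 16838139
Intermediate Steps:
X(U) = U**2
f(w) = (5 + w**2)**2
l = 7382 (l = -2513 + 9895 = 7382)
(l + P) + f(64) = (7382 + 12556) + (5 + 64**2)**2 = 19938 + (5 + 4096)**2 = 19938 + 4101**2 = 19938 + 16818201 = 16838139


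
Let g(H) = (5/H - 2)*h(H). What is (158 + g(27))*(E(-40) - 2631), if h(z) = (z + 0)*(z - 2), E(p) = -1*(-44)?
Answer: 2760329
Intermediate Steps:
E(p) = 44
h(z) = z*(-2 + z)
g(H) = H*(-2 + H)*(-2 + 5/H) (g(H) = (5/H - 2)*(H*(-2 + H)) = (-2 + 5/H)*(H*(-2 + H)) = H*(-2 + H)*(-2 + 5/H))
(158 + g(27))*(E(-40) - 2631) = (158 - (-5 + 2*27)*(-2 + 27))*(44 - 2631) = (158 - 1*(-5 + 54)*25)*(-2587) = (158 - 1*49*25)*(-2587) = (158 - 1225)*(-2587) = -1067*(-2587) = 2760329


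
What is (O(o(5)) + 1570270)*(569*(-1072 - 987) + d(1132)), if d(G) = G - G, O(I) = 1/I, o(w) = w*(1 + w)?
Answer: -55190484996671/30 ≈ -1.8397e+12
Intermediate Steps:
d(G) = 0
(O(o(5)) + 1570270)*(569*(-1072 - 987) + d(1132)) = (1/(5*(1 + 5)) + 1570270)*(569*(-1072 - 987) + 0) = (1/(5*6) + 1570270)*(569*(-2059) + 0) = (1/30 + 1570270)*(-1171571 + 0) = (1/30 + 1570270)*(-1171571) = (47108101/30)*(-1171571) = -55190484996671/30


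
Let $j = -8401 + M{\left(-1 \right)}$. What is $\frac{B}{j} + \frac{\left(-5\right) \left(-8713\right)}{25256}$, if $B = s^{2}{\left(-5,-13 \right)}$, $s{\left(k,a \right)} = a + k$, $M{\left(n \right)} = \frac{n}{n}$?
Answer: $\frac{1064771}{631400} \approx 1.6864$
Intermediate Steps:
$M{\left(n \right)} = 1$
$j = -8400$ ($j = -8401 + 1 = -8400$)
$B = 324$ ($B = \left(-13 - 5\right)^{2} = \left(-18\right)^{2} = 324$)
$\frac{B}{j} + \frac{\left(-5\right) \left(-8713\right)}{25256} = \frac{324}{-8400} + \frac{\left(-5\right) \left(-8713\right)}{25256} = 324 \left(- \frac{1}{8400}\right) + 43565 \cdot \frac{1}{25256} = - \frac{27}{700} + \frac{43565}{25256} = \frac{1064771}{631400}$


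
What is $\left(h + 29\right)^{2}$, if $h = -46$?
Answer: $289$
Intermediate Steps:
$\left(h + 29\right)^{2} = \left(-46 + 29\right)^{2} = \left(-17\right)^{2} = 289$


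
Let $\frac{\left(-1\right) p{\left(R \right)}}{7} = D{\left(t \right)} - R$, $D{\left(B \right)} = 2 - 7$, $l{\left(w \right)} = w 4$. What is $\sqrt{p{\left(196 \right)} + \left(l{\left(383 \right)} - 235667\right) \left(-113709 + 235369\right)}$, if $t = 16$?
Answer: $i \sqrt{28484862693} \approx 1.6877 \cdot 10^{5} i$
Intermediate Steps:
$l{\left(w \right)} = 4 w$
$D{\left(B \right)} = -5$
$p{\left(R \right)} = 35 + 7 R$ ($p{\left(R \right)} = - 7 \left(-5 - R\right) = 35 + 7 R$)
$\sqrt{p{\left(196 \right)} + \left(l{\left(383 \right)} - 235667\right) \left(-113709 + 235369\right)} = \sqrt{\left(35 + 7 \cdot 196\right) + \left(4 \cdot 383 - 235667\right) \left(-113709 + 235369\right)} = \sqrt{\left(35 + 1372\right) + \left(1532 - 235667\right) 121660} = \sqrt{1407 - 28484864100} = \sqrt{-28484862693} = i \sqrt{28484862693}$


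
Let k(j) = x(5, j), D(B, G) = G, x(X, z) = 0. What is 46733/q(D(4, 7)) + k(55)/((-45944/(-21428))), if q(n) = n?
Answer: 46733/7 ≈ 6676.1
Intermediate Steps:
k(j) = 0
46733/q(D(4, 7)) + k(55)/((-45944/(-21428))) = 46733/7 + 0/((-45944/(-21428))) = 46733*(⅐) + 0/((-45944*(-1/21428))) = 46733/7 + 0/(11486/5357) = 46733/7 + 0*(5357/11486) = 46733/7 + 0 = 46733/7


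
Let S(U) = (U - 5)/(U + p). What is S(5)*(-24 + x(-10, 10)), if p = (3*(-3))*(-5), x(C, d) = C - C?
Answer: 0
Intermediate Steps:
x(C, d) = 0
p = 45 (p = -9*(-5) = 45)
S(U) = (-5 + U)/(45 + U) (S(U) = (U - 5)/(U + 45) = (-5 + U)/(45 + U))
S(5)*(-24 + x(-10, 10)) = ((-5 + 5)/(45 + 5))*(-24 + 0) = (0/50)*(-24) = ((1/50)*0)*(-24) = 0*(-24) = 0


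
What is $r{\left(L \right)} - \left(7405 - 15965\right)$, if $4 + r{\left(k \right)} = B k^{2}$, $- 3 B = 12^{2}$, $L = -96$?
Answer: $-433812$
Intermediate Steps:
$B = -48$ ($B = - \frac{12^{2}}{3} = \left(- \frac{1}{3}\right) 144 = -48$)
$r{\left(k \right)} = -4 - 48 k^{2}$
$r{\left(L \right)} - \left(7405 - 15965\right) = \left(-4 - 48 \left(-96\right)^{2}\right) - \left(7405 - 15965\right) = \left(-4 - 442368\right) - \left(7405 - 15965\right) = \left(-4 - 442368\right) - -8560 = -442372 + 8560 = -433812$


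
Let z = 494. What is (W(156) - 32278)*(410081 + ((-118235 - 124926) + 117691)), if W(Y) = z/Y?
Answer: -55114635539/6 ≈ -9.1858e+9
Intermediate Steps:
W(Y) = 494/Y
(W(156) - 32278)*(410081 + ((-118235 - 124926) + 117691)) = (494/156 - 32278)*(410081 + ((-118235 - 124926) + 117691)) = (494*(1/156) - 32278)*(410081 + (-243161 + 117691)) = (19/6 - 32278)*(410081 - 125470) = -193649/6*284611 = -55114635539/6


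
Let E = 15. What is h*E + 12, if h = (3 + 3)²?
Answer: 552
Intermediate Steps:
h = 36 (h = 6² = 36)
h*E + 12 = 36*15 + 12 = 540 + 12 = 552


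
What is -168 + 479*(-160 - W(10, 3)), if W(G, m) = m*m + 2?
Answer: -82077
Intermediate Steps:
W(G, m) = 2 + m² (W(G, m) = m² + 2 = 2 + m²)
-168 + 479*(-160 - W(10, 3)) = -168 + 479*(-160 - (2 + 3²)) = -168 + 479*(-160 - (2 + 9)) = -168 + 479*(-160 - 1*11) = -168 + 479*(-160 - 11) = -168 + 479*(-171) = -168 - 81909 = -82077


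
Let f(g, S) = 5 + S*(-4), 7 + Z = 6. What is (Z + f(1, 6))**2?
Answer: 400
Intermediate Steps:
Z = -1 (Z = -7 + 6 = -1)
f(g, S) = 5 - 4*S
(Z + f(1, 6))**2 = (-1 + (5 - 4*6))**2 = (-1 + (5 - 24))**2 = (-1 - 19)**2 = (-20)**2 = 400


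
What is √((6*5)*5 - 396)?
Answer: I*√246 ≈ 15.684*I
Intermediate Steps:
√((6*5)*5 - 396) = √(30*5 - 396) = √(150 - 396) = √(-246) = I*√246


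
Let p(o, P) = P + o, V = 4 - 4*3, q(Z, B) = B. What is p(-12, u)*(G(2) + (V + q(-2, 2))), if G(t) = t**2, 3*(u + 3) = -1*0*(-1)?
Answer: 30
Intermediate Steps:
u = -3 (u = -3 + (-1*0*(-1))/3 = -3 + (0*(-1))/3 = -3 + (1/3)*0 = -3 + 0 = -3)
V = -8 (V = 4 - 12 = -8)
p(-12, u)*(G(2) + (V + q(-2, 2))) = (-3 - 12)*(2**2 + (-8 + 2)) = -15*(4 - 6) = -15*(-2) = 30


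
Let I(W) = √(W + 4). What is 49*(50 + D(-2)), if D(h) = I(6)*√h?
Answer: 2450 + 98*I*√5 ≈ 2450.0 + 219.13*I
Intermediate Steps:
I(W) = √(4 + W)
D(h) = √10*√h (D(h) = √(4 + 6)*√h = √10*√h)
49*(50 + D(-2)) = 49*(50 + √10*√(-2)) = 49*(50 + √10*(I*√2)) = 49*(50 + 2*I*√5) = 2450 + 98*I*√5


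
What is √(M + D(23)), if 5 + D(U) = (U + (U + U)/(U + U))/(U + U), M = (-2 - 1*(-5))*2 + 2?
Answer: 9*√23/23 ≈ 1.8766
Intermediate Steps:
M = 8 (M = (-2 + 5)*2 + 2 = 3*2 + 2 = 6 + 2 = 8)
D(U) = -5 + (1 + U)/(2*U) (D(U) = -5 + (U + (U + U)/(U + U))/(U + U) = -5 + (U + (2*U)/((2*U)))/((2*U)) = -5 + (U + (2*U)*(1/(2*U)))*(1/(2*U)) = -5 + (U + 1)*(1/(2*U)) = -5 + (1 + U)*(1/(2*U)) = -5 + (1 + U)/(2*U))
√(M + D(23)) = √(8 + (½)*(1 - 9*23)/23) = √(8 + (½)*(1/23)*(1 - 207)) = √(8 + (½)*(1/23)*(-206)) = √(8 - 103/23) = √(81/23) = 9*√23/23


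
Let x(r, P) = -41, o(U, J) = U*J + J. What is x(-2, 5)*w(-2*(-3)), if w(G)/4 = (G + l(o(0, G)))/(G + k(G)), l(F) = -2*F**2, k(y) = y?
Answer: 902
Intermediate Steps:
o(U, J) = J + J*U (o(U, J) = J*U + J = J + J*U)
w(G) = 2*(G - 2*G**2)/G (w(G) = 4*((G - 2*G**2*(1 + 0)**2)/(G + G)) = 4*((G - 2*G**2)/((2*G))) = 4*((G - 2*G**2)*(1/(2*G))) = 4*((G - 2*G**2)/(2*G)) = 2*(G - 2*G**2)/G)
x(-2, 5)*w(-2*(-3)) = -41*(2 - (-8)*(-3)) = -41*(2 - 4*6) = -41*(2 - 24) = -41*(-22) = 902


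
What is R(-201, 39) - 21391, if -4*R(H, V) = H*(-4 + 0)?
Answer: -21592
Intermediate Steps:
R(H, V) = H (R(H, V) = -H*(-4 + 0)/4 = -H*(-4)/4 = -(-1)*H = H)
R(-201, 39) - 21391 = -201 - 21391 = -21592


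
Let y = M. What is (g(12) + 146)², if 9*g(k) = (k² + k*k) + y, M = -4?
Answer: 2553604/81 ≈ 31526.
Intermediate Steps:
y = -4
g(k) = -4/9 + 2*k²/9 (g(k) = ((k² + k*k) - 4)/9 = ((k² + k²) - 4)/9 = (2*k² - 4)/9 = (-4 + 2*k²)/9 = -4/9 + 2*k²/9)
(g(12) + 146)² = ((-4/9 + (2/9)*12²) + 146)² = ((-4/9 + (2/9)*144) + 146)² = ((-4/9 + 32) + 146)² = (284/9 + 146)² = (1598/9)² = 2553604/81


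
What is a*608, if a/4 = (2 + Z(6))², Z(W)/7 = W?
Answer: 4708352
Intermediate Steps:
Z(W) = 7*W
a = 7744 (a = 4*(2 + 7*6)² = 4*(2 + 42)² = 4*44² = 4*1936 = 7744)
a*608 = 7744*608 = 4708352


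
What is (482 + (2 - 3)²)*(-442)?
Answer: -213486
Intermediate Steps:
(482 + (2 - 3)²)*(-442) = (482 + (-1)²)*(-442) = (482 + 1)*(-442) = 483*(-442) = -213486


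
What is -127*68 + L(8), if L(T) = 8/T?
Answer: -8635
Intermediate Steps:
-127*68 + L(8) = -127*68 + 8/8 = -8636 + 8*(⅛) = -8636 + 1 = -8635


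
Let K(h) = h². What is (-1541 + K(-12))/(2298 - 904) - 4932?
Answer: -6876605/1394 ≈ -4933.0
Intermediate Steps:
(-1541 + K(-12))/(2298 - 904) - 4932 = (-1541 + (-12)²)/(2298 - 904) - 4932 = (-1541 + 144)/1394 - 4932 = -1397*1/1394 - 4932 = -1397/1394 - 4932 = -6876605/1394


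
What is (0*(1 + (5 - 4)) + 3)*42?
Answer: 126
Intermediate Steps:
(0*(1 + (5 - 4)) + 3)*42 = (0*(1 + 1) + 3)*42 = (0*2 + 3)*42 = (0 + 3)*42 = 3*42 = 126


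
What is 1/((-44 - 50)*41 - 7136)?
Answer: -1/10990 ≈ -9.0992e-5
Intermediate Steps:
1/((-44 - 50)*41 - 7136) = 1/(-94*41 - 7136) = 1/(-3854 - 7136) = 1/(-10990) = -1/10990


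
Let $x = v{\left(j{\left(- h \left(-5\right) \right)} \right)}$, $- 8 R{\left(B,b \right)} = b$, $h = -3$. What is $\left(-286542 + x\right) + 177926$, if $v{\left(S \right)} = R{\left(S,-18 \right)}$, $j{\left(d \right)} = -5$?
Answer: $- \frac{434455}{4} \approx -1.0861 \cdot 10^{5}$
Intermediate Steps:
$R{\left(B,b \right)} = - \frac{b}{8}$
$v{\left(S \right)} = \frac{9}{4}$ ($v{\left(S \right)} = \left(- \frac{1}{8}\right) \left(-18\right) = \frac{9}{4}$)
$x = \frac{9}{4} \approx 2.25$
$\left(-286542 + x\right) + 177926 = \left(-286542 + \frac{9}{4}\right) + 177926 = - \frac{1146159}{4} + 177926 = - \frac{434455}{4}$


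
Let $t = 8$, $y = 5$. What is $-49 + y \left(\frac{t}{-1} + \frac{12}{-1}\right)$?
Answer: $-149$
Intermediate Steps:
$-49 + y \left(\frac{t}{-1} + \frac{12}{-1}\right) = -49 + 5 \left(\frac{8}{-1} + \frac{12}{-1}\right) = -49 + 5 \left(8 \left(-1\right) + 12 \left(-1\right)\right) = -49 + 5 \left(-8 - 12\right) = -49 + 5 \left(-20\right) = -49 - 100 = -149$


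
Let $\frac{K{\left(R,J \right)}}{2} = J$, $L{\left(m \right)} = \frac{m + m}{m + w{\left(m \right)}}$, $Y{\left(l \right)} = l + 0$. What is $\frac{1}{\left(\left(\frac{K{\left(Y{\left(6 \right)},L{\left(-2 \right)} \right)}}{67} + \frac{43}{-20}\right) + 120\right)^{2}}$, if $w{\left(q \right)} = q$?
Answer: $\frac{1795600}{24951045681} \approx 7.1965 \cdot 10^{-5}$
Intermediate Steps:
$Y{\left(l \right)} = l$
$L{\left(m \right)} = 1$ ($L{\left(m \right)} = \frac{m + m}{m + m} = \frac{2 m}{2 m} = 2 m \frac{1}{2 m} = 1$)
$K{\left(R,J \right)} = 2 J$
$\frac{1}{\left(\left(\frac{K{\left(Y{\left(6 \right)},L{\left(-2 \right)} \right)}}{67} + \frac{43}{-20}\right) + 120\right)^{2}} = \frac{1}{\left(\left(\frac{2 \cdot 1}{67} + \frac{43}{-20}\right) + 120\right)^{2}} = \frac{1}{\left(\left(2 \cdot \frac{1}{67} + 43 \left(- \frac{1}{20}\right)\right) + 120\right)^{2}} = \frac{1}{\left(\left(\frac{2}{67} - \frac{43}{20}\right) + 120\right)^{2}} = \frac{1}{\left(- \frac{2841}{1340} + 120\right)^{2}} = \frac{1}{\left(\frac{157959}{1340}\right)^{2}} = \frac{1}{\frac{24951045681}{1795600}} = \frac{1795600}{24951045681}$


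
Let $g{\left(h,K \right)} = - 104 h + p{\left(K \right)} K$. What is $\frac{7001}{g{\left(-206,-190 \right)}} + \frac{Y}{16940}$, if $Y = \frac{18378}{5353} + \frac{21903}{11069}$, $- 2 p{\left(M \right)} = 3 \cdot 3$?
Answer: $\frac{7034292498212219}{22362210451554820} \approx 0.31456$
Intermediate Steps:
$p{\left(M \right)} = - \frac{9}{2}$ ($p{\left(M \right)} = - \frac{3 \cdot 3}{2} = \left(- \frac{1}{2}\right) 9 = - \frac{9}{2}$)
$Y = \frac{320672841}{59252357}$ ($Y = 18378 \cdot \frac{1}{5353} + 21903 \cdot \frac{1}{11069} = \frac{18378}{5353} + \frac{21903}{11069} = \frac{320672841}{59252357} \approx 5.412$)
$g{\left(h,K \right)} = - 104 h - \frac{9 K}{2}$
$\frac{7001}{g{\left(-206,-190 \right)}} + \frac{Y}{16940} = \frac{7001}{\left(-104\right) \left(-206\right) - -855} + \frac{320672841}{59252357 \cdot 16940} = \frac{7001}{21424 + 855} + \frac{320672841}{59252357} \cdot \frac{1}{16940} = \frac{7001}{22279} + \frac{320672841}{1003734927580} = \frac{7034292498212219}{22362210451554820}$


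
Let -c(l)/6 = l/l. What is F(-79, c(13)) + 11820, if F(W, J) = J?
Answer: 11814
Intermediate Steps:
c(l) = -6 (c(l) = -6*l/l = -6*1 = -6)
F(-79, c(13)) + 11820 = -6 + 11820 = 11814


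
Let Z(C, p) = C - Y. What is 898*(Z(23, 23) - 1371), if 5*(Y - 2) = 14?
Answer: -6074072/5 ≈ -1.2148e+6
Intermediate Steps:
Y = 24/5 (Y = 2 + (⅕)*14 = 2 + 14/5 = 24/5 ≈ 4.8000)
Z(C, p) = -24/5 + C (Z(C, p) = C - 1*24/5 = C - 24/5 = -24/5 + C)
898*(Z(23, 23) - 1371) = 898*((-24/5 + 23) - 1371) = 898*(91/5 - 1371) = 898*(-6764/5) = -6074072/5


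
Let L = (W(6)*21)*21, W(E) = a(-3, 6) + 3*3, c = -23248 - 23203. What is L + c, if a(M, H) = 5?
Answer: -40277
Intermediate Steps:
c = -46451
W(E) = 14 (W(E) = 5 + 3*3 = 5 + 9 = 14)
L = 6174 (L = (14*21)*21 = 294*21 = 6174)
L + c = 6174 - 46451 = -40277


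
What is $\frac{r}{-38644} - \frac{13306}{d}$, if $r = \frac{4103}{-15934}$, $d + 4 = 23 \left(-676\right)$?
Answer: $\frac{512079989227}{598512398112} \approx 0.85559$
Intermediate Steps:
$d = -15552$ ($d = -4 + 23 \left(-676\right) = -4 - 15548 = -15552$)
$r = - \frac{4103}{15934}$ ($r = 4103 \left(- \frac{1}{15934}\right) = - \frac{4103}{15934} \approx -0.2575$)
$\frac{r}{-38644} - \frac{13306}{d} = - \frac{4103}{15934 \left(-38644\right)} - \frac{13306}{-15552} = \left(- \frac{4103}{15934}\right) \left(- \frac{1}{38644}\right) - - \frac{6653}{7776} = \frac{4103}{615753496} + \frac{6653}{7776} = \frac{512079989227}{598512398112}$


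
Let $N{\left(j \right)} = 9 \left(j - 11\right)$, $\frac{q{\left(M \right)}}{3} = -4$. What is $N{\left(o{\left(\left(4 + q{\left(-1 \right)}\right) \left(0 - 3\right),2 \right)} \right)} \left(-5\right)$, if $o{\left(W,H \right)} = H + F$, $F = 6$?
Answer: $135$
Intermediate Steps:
$q{\left(M \right)} = -12$ ($q{\left(M \right)} = 3 \left(-4\right) = -12$)
$o{\left(W,H \right)} = 6 + H$ ($o{\left(W,H \right)} = H + 6 = 6 + H$)
$N{\left(j \right)} = -99 + 9 j$ ($N{\left(j \right)} = 9 \left(-11 + j\right) = -99 + 9 j$)
$N{\left(o{\left(\left(4 + q{\left(-1 \right)}\right) \left(0 - 3\right),2 \right)} \right)} \left(-5\right) = \left(-99 + 9 \left(6 + 2\right)\right) \left(-5\right) = \left(-99 + 9 \cdot 8\right) \left(-5\right) = \left(-99 + 72\right) \left(-5\right) = \left(-27\right) \left(-5\right) = 135$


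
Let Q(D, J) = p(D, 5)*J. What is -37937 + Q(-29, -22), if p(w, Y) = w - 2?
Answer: -37255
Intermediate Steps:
p(w, Y) = -2 + w
Q(D, J) = J*(-2 + D) (Q(D, J) = (-2 + D)*J = J*(-2 + D))
-37937 + Q(-29, -22) = -37937 - 22*(-2 - 29) = -37937 - 22*(-31) = -37937 + 682 = -37255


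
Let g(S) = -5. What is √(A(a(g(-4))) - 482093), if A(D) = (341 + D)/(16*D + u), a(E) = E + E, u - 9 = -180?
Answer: 3*I*√53566 ≈ 694.33*I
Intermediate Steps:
u = -171 (u = 9 - 180 = -171)
a(E) = 2*E
A(D) = (341 + D)/(-171 + 16*D) (A(D) = (341 + D)/(16*D - 171) = (341 + D)/(-171 + 16*D))
√(A(a(g(-4))) - 482093) = √((341 + 2*(-5))/(-171 + 16*(2*(-5))) - 482093) = √((341 - 10)/(-171 + 16*(-10)) - 482093) = √(331/(-171 - 160) - 482093) = √(331/(-331) - 482093) = √(-1/331*331 - 482093) = √(-1 - 482093) = √(-482094) = 3*I*√53566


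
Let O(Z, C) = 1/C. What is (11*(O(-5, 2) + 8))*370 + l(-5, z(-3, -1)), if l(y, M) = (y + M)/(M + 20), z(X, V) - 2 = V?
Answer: 726491/21 ≈ 34595.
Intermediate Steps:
z(X, V) = 2 + V
l(y, M) = (M + y)/(20 + M)
(11*(O(-5, 2) + 8))*370 + l(-5, z(-3, -1)) = (11*(1/2 + 8))*370 + ((2 - 1) - 5)/(20 + (2 - 1)) = (11*(½ + 8))*370 + (1 - 5)/(20 + 1) = (11*(17/2))*370 - 4/21 = (187/2)*370 + (1/21)*(-4) = 34595 - 4/21 = 726491/21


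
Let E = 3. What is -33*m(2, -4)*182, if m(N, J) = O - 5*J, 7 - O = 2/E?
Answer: -158158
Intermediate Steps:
O = 19/3 (O = 7 - 2/3 = 7 - 1*⅔ = 7 - ⅔ = 19/3 ≈ 6.3333)
m(N, J) = 19/3 - 5*J
-33*m(2, -4)*182 = -33*(19/3 - 5*(-4))*182 = -33*(19/3 + 20)*182 = -869*182 = -158158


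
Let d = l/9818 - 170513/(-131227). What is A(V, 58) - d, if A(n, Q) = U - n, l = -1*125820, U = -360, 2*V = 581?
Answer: -823258654737/1288386686 ≈ -638.98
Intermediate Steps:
V = 581/2 (V = (1/2)*581 = 581/2 ≈ 290.50)
l = -125820
A(n, Q) = -360 - n
d = -7418442253/644193343 (d = -125820/9818 - 170513/(-131227) = -125820*1/9818 - 170513*(-1/131227) = -62910/4909 + 170513/131227 = -7418442253/644193343 ≈ -11.516)
A(V, 58) - d = (-360 - 1*581/2) - 1*(-7418442253/644193343) = (-360 - 581/2) + 7418442253/644193343 = -1301/2 + 7418442253/644193343 = -823258654737/1288386686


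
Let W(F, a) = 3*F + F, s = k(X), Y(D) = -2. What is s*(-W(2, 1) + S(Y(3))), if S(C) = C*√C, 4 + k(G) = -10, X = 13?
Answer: 112 + 28*I*√2 ≈ 112.0 + 39.598*I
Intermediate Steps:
k(G) = -14 (k(G) = -4 - 10 = -14)
s = -14
W(F, a) = 4*F
S(C) = C^(3/2)
s*(-W(2, 1) + S(Y(3))) = -14*(-4*2 + (-2)^(3/2)) = -14*(-1*8 - 2*I*√2) = -14*(-8 - 2*I*√2) = 112 + 28*I*√2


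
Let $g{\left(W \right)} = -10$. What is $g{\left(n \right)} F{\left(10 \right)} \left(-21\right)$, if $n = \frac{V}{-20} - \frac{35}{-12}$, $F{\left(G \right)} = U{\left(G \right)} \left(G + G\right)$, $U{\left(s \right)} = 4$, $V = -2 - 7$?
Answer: $16800$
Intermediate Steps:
$V = -9$ ($V = -2 - 7 = -9$)
$F{\left(G \right)} = 8 G$ ($F{\left(G \right)} = 4 \left(G + G\right) = 4 \cdot 2 G = 8 G$)
$n = \frac{101}{30}$ ($n = - \frac{9}{-20} - \frac{35}{-12} = \left(-9\right) \left(- \frac{1}{20}\right) - - \frac{35}{12} = \frac{9}{20} + \frac{35}{12} = \frac{101}{30} \approx 3.3667$)
$g{\left(n \right)} F{\left(10 \right)} \left(-21\right) = - 10 \cdot 8 \cdot 10 \left(-21\right) = - 10 \cdot 80 \left(-21\right) = \left(-10\right) \left(-1680\right) = 16800$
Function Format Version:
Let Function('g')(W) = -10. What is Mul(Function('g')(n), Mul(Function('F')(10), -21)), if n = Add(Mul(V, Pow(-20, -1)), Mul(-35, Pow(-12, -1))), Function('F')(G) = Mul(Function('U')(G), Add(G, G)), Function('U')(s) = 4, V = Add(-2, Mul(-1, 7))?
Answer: 16800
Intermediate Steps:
V = -9 (V = Add(-2, -7) = -9)
Function('F')(G) = Mul(8, G) (Function('F')(G) = Mul(4, Add(G, G)) = Mul(4, Mul(2, G)) = Mul(8, G))
n = Rational(101, 30) (n = Add(Mul(-9, Pow(-20, -1)), Mul(-35, Pow(-12, -1))) = Add(Mul(-9, Rational(-1, 20)), Mul(-35, Rational(-1, 12))) = Add(Rational(9, 20), Rational(35, 12)) = Rational(101, 30) ≈ 3.3667)
Mul(Function('g')(n), Mul(Function('F')(10), -21)) = Mul(-10, Mul(Mul(8, 10), -21)) = Mul(-10, Mul(80, -21)) = Mul(-10, -1680) = 16800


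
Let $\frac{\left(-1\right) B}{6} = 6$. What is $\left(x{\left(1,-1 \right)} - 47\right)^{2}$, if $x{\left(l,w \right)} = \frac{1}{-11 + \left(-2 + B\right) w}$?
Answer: $\frac{1607824}{729} \approx 2205.5$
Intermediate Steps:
$B = -36$ ($B = \left(-6\right) 6 = -36$)
$x{\left(l,w \right)} = \frac{1}{-11 - 38 w}$ ($x{\left(l,w \right)} = \frac{1}{-11 + \left(-2 - 36\right) w} = \frac{1}{-11 - 38 w}$)
$\left(x{\left(1,-1 \right)} - 47\right)^{2} = \left(- \frac{1}{11 + 38 \left(-1\right)} - 47\right)^{2} = \left(- \frac{1}{11 - 38} - 47\right)^{2} = \left(- \frac{1}{-27} - 47\right)^{2} = \left(\left(-1\right) \left(- \frac{1}{27}\right) - 47\right)^{2} = \left(\frac{1}{27} - 47\right)^{2} = \left(- \frac{1268}{27}\right)^{2} = \frac{1607824}{729}$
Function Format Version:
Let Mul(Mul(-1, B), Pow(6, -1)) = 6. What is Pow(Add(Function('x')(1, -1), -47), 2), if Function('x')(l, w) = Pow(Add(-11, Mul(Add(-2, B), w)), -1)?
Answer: Rational(1607824, 729) ≈ 2205.5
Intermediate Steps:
B = -36 (B = Mul(-6, 6) = -36)
Function('x')(l, w) = Pow(Add(-11, Mul(-38, w)), -1) (Function('x')(l, w) = Pow(Add(-11, Mul(Add(-2, -36), w)), -1) = Pow(Add(-11, Mul(-38, w)), -1))
Pow(Add(Function('x')(1, -1), -47), 2) = Pow(Add(Mul(-1, Pow(Add(11, Mul(38, -1)), -1)), -47), 2) = Pow(Add(Mul(-1, Pow(Add(11, -38), -1)), -47), 2) = Pow(Add(Mul(-1, Pow(-27, -1)), -47), 2) = Pow(Add(Mul(-1, Rational(-1, 27)), -47), 2) = Pow(Add(Rational(1, 27), -47), 2) = Pow(Rational(-1268, 27), 2) = Rational(1607824, 729)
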